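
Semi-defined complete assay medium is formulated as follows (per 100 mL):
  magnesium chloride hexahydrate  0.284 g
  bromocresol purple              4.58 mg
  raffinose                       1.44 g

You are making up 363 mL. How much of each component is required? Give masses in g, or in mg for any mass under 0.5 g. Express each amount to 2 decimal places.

Ratio of target to recipe volume: 363 / 100 = 3.63.
magnesium chloride hexahydrate: 0.284 g × (363 mL / 100 mL) = 1.03 g
bromocresol purple: 4.58 mg × (363 mL / 100 mL) = 16.63 mg
raffinose: 1.44 g × (363 mL / 100 mL) = 5.23 g

magnesium chloride hexahydrate 1.03 g; bromocresol purple 16.63 mg; raffinose 5.23 g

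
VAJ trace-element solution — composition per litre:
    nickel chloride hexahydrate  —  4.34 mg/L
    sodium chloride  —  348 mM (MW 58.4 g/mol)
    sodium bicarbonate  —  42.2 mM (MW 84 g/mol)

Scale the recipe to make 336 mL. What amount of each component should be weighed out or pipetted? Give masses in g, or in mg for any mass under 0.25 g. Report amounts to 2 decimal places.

Scale factor relative to 1 L: 0.336.
nickel chloride hexahydrate: 4.34 mg/L × 0.336 L = 1.46 mg
sodium chloride: 348 mmol/L × 58.4 g/mol × 0.336 L ÷ 1000 = 6.83 g
sodium bicarbonate: 42.2 mmol/L × 84 g/mol × 0.336 L ÷ 1000 = 1.19 g

nickel chloride hexahydrate 1.46 mg; sodium chloride 6.83 g; sodium bicarbonate 1.19 g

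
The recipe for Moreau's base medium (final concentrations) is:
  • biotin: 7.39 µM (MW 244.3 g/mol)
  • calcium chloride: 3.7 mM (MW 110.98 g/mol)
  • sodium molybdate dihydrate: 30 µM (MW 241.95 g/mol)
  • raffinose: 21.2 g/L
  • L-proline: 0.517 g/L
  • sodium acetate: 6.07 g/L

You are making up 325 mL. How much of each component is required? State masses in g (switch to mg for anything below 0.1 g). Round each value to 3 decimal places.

Working volume: 325 mL = 0.325 L.
biotin: 7.39 µmol/L × 244.3 g/mol × 0.325 L ÷ 1000 = 0.587 mg
calcium chloride: 3.7 mmol/L × 110.98 g/mol × 0.325 L ÷ 1000 = 0.133 g
sodium molybdate dihydrate: 30 µmol/L × 241.95 g/mol × 0.325 L ÷ 1000 = 2.359 mg
raffinose: 21.2 g/L × 0.325 L = 6.890 g
L-proline: 0.517 g/L × 0.325 L = 0.168 g
sodium acetate: 6.07 g/L × 0.325 L = 1.973 g

biotin 0.587 mg; calcium chloride 0.133 g; sodium molybdate dihydrate 2.359 mg; raffinose 6.890 g; L-proline 0.168 g; sodium acetate 1.973 g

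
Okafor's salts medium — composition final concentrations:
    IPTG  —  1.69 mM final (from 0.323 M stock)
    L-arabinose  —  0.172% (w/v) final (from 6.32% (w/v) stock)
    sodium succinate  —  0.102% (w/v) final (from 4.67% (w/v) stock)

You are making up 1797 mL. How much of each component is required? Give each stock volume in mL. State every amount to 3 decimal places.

IPTG 9.402 mL; L-arabinose 48.906 mL; sodium succinate 39.249 mL

Scale factor relative to 1 L: 1.797.
IPTG: dilute stock: 1.69 mM × 1797 mL ÷ 323 mM = 9.402 mL
L-arabinose: dilute stock: 0.172% ÷ 6.32% × 1797 mL = 48.906 mL
sodium succinate: C1V1 = C2V2 → 0.102% ÷ 4.67% × 1797 mL = 39.249 mL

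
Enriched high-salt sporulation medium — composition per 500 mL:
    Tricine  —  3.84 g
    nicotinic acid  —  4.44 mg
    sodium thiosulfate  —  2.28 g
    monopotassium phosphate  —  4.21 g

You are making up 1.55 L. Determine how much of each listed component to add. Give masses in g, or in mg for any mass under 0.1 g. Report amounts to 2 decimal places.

Ratio of target to recipe volume: 1550 / 500 = 3.1.
Tricine: 3.84 g × (1550 mL / 500 mL) = 11.90 g
nicotinic acid: 4.44 mg × (1550 mL / 500 mL) = 13.76 mg
sodium thiosulfate: 2.28 g × (1550 mL / 500 mL) = 7.07 g
monopotassium phosphate: 4.21 g × (1550 mL / 500 mL) = 13.05 g

Tricine 11.90 g; nicotinic acid 13.76 mg; sodium thiosulfate 7.07 g; monopotassium phosphate 13.05 g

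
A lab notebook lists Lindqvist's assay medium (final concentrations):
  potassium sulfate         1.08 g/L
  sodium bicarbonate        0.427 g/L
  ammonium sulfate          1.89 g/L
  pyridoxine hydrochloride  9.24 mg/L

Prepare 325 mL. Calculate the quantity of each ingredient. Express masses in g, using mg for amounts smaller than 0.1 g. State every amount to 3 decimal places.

potassium sulfate 0.351 g; sodium bicarbonate 0.139 g; ammonium sulfate 0.614 g; pyridoxine hydrochloride 3.003 mg

Working volume: 325 mL = 0.325 L.
potassium sulfate: 1.08 g/L × 0.325 L = 0.351 g
sodium bicarbonate: 0.427 g/L × 0.325 L = 0.139 g
ammonium sulfate: 1.89 g/L × 0.325 L = 0.614 g
pyridoxine hydrochloride: 9.24 mg/L × 0.325 L = 3.003 mg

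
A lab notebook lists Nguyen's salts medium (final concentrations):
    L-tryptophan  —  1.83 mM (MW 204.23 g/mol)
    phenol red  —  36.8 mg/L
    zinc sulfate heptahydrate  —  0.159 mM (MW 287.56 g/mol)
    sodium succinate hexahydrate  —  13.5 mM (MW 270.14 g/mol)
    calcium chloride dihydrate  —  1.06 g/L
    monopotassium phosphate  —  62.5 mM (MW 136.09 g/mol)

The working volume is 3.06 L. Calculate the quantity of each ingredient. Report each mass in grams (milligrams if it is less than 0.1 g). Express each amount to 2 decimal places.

Scale factor relative to 1 L: 3.06.
L-tryptophan: 1.83 mmol/L × 204.23 g/mol × 3.06 L ÷ 1000 = 1.14 g
phenol red: 36.8 mg/L × 3.06 L = 112.608 mg = 0.11 g
zinc sulfate heptahydrate: 0.159 mmol/L × 287.56 g/mol × 3.06 L ÷ 1000 = 0.14 g
sodium succinate hexahydrate: 13.5 mmol/L × 270.14 g/mol × 3.06 L ÷ 1000 = 11.16 g
calcium chloride dihydrate: 1.06 g/L × 3.06 L = 3.24 g
monopotassium phosphate: 62.5 mmol/L × 136.09 g/mol × 3.06 L ÷ 1000 = 26.03 g

L-tryptophan 1.14 g; phenol red 0.11 g; zinc sulfate heptahydrate 0.14 g; sodium succinate hexahydrate 11.16 g; calcium chloride dihydrate 3.24 g; monopotassium phosphate 26.03 g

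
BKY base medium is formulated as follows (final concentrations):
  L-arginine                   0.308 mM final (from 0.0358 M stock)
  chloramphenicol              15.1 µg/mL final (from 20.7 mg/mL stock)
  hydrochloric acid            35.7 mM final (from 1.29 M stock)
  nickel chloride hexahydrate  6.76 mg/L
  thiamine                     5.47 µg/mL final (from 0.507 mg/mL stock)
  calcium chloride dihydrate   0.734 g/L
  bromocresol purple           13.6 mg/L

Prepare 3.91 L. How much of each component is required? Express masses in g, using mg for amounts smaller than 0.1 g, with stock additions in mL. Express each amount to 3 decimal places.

Working volume: 3.91 L.
L-arginine: dilute stock: 0.308 mM × 3910 mL ÷ 35.8 mM = 33.639 mL
chloramphenicol: dilute stock: 15.1 µg/mL × 3910 mL ÷ 20700 µg/mL = 2.852 mL
hydrochloric acid: dilute stock: 35.7 mM × 3910 mL ÷ 1290 mM = 108.207 mL
nickel chloride hexahydrate: 6.76 mg/L × 3.91 L = 26.432 mg
thiamine: C1V1 = C2V2 → 5.47 µg/mL × 3910 mL ÷ 507 µg/mL = 42.185 mL
calcium chloride dihydrate: 0.734 g/L × 3.91 L = 2.870 g
bromocresol purple: 13.6 mg/L × 3.91 L = 53.176 mg

L-arginine 33.639 mL; chloramphenicol 2.852 mL; hydrochloric acid 108.207 mL; nickel chloride hexahydrate 26.432 mg; thiamine 42.185 mL; calcium chloride dihydrate 2.870 g; bromocresol purple 53.176 mg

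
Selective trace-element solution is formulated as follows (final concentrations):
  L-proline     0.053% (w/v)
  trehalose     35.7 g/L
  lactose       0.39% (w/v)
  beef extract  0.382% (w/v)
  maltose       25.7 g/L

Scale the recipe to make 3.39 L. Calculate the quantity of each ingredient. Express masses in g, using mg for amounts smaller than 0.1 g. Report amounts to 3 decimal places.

L-proline 1.797 g; trehalose 121.023 g; lactose 13.221 g; beef extract 12.950 g; maltose 87.123 g

Working volume: 3.39 L.
L-proline: 0.053% w/v = 0.53 g/L → 0.53 × 3.39 L = 1.797 g
trehalose: 35.7 g/L × 3.39 L = 121.023 g
lactose: 0.39% w/v = 3.9 g/L → 3.9 × 3.39 L = 13.221 g
beef extract: 0.382% w/v = 3.82 g/L → 3.82 × 3.39 L = 12.950 g
maltose: 25.7 g/L × 3.39 L = 87.123 g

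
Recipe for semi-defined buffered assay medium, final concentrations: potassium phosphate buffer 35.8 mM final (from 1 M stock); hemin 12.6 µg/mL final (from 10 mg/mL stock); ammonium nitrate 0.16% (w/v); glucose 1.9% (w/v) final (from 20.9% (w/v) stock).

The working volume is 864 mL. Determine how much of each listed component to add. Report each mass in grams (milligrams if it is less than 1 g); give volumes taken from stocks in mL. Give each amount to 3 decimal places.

Target volume = 864 mL = 0.864 L.
potassium phosphate buffer: C1V1 = C2V2 → 35.8 mM × 864 mL ÷ 1000 mM = 30.931 mL
hemin: dilute stock: 12.6 µg/mL × 864 mL ÷ 10000 µg/mL = 1.089 mL
ammonium nitrate: 0.16% w/v = 1.6 g/L → 1.6 × 0.864 L = 1.382 g
glucose: C1V1 = C2V2 → 1.9% ÷ 20.9% × 864 mL = 78.545 mL

potassium phosphate buffer 30.931 mL; hemin 1.089 mL; ammonium nitrate 1.382 g; glucose 78.545 mL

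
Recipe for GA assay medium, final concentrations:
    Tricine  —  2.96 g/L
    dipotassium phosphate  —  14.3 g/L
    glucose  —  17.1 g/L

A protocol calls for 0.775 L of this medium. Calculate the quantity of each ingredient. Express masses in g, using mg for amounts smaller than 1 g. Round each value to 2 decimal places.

Tricine 2.29 g; dipotassium phosphate 11.08 g; glucose 13.25 g

Scale factor relative to 1 L: 0.775.
Tricine: 2.96 g/L × 0.775 L = 2.29 g
dipotassium phosphate: 14.3 g/L × 0.775 L = 11.08 g
glucose: 17.1 g/L × 0.775 L = 13.25 g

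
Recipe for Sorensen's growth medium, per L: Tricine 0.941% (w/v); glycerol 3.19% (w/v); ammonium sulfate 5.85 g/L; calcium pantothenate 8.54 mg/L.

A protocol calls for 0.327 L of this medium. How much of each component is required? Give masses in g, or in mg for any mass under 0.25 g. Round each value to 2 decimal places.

Tricine 3.08 g; glycerol 10.43 g; ammonium sulfate 1.91 g; calcium pantothenate 2.79 mg

Working volume: 0.327 L.
Tricine: 0.941% w/v = 9.41 g/L → 9.41 × 0.327 L = 3.08 g
glycerol: 3.19% w/v = 31.9 g/L → 31.9 × 0.327 L = 10.43 g
ammonium sulfate: 5.85 g/L × 0.327 L = 1.91 g
calcium pantothenate: 8.54 mg/L × 0.327 L = 2.79 mg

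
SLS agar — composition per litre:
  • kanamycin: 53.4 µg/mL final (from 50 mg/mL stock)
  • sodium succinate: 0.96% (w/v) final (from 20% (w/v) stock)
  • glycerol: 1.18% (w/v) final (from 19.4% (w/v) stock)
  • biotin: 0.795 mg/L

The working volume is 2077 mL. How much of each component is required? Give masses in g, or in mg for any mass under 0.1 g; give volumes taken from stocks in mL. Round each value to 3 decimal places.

Working volume: 2077 mL = 2.077 L.
kanamycin: dilute stock: 53.4 µg/mL × 2077 mL ÷ 50000 µg/mL = 2.218 mL
sodium succinate: V = C2·V2/C1 = 0.96% ÷ 20% × 2077 mL = 99.696 mL
glycerol: dilute stock: 1.18% ÷ 19.4% × 2077 mL = 126.333 mL
biotin: 0.795 mg/L × 2.077 L = 1.651 mg

kanamycin 2.218 mL; sodium succinate 99.696 mL; glycerol 126.333 mL; biotin 1.651 mg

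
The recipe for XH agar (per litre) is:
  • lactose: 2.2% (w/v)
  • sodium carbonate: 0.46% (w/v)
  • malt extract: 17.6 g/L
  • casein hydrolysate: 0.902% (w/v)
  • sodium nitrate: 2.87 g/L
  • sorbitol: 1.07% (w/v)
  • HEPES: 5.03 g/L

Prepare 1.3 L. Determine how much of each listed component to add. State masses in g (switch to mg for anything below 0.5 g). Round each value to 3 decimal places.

lactose 28.600 g; sodium carbonate 5.980 g; malt extract 22.880 g; casein hydrolysate 11.726 g; sodium nitrate 3.731 g; sorbitol 13.910 g; HEPES 6.539 g

Scale factor relative to 1 L: 1.3.
lactose: 2.2 g per 100 mL × 1300 mL ÷ 100 = 28.600 g
sodium carbonate: 0.46 g per 100 mL × 1300 mL ÷ 100 = 5.980 g
malt extract: 17.6 g/L × 1.3 L = 22.880 g
casein hydrolysate: 0.902 g per 100 mL × 1300 mL ÷ 100 = 11.726 g
sodium nitrate: 2.87 g/L × 1.3 L = 3.731 g
sorbitol: 1.07 g per 100 mL × 1300 mL ÷ 100 = 13.910 g
HEPES: 5.03 g/L × 1.3 L = 6.539 g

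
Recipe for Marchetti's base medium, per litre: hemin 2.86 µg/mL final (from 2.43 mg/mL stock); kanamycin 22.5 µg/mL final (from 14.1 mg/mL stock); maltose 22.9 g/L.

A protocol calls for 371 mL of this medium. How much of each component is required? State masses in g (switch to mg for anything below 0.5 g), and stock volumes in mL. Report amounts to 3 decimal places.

Working volume: 371 mL = 0.371 L.
hemin: dilute stock: 2.86 µg/mL × 371 mL ÷ 2430 µg/mL = 0.437 mL
kanamycin: V = C2·V2/C1 = 22.5 µg/mL × 371 mL ÷ 14100 µg/mL = 0.592 mL
maltose: 22.9 g/L × 0.371 L = 8.496 g

hemin 0.437 mL; kanamycin 0.592 mL; maltose 8.496 g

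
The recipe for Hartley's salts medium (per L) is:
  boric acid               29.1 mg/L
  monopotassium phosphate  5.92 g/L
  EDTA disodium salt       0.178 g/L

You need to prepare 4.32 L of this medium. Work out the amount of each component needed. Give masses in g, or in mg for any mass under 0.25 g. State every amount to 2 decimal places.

Scale factor relative to 1 L: 4.32.
boric acid: 29.1 mg/L × 4.32 L = 125.71 mg
monopotassium phosphate: 5.92 g/L × 4.32 L = 25.57 g
EDTA disodium salt: 0.178 g/L × 4.32 L = 0.77 g

boric acid 125.71 mg; monopotassium phosphate 25.57 g; EDTA disodium salt 0.77 g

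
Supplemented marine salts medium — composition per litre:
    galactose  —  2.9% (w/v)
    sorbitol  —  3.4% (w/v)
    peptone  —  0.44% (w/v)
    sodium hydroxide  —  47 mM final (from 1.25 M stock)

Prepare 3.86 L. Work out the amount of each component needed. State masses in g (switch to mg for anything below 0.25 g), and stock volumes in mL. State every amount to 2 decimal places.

galactose 111.94 g; sorbitol 131.24 g; peptone 16.98 g; sodium hydroxide 145.14 mL

Working volume: 3.86 L.
galactose: 2.9% w/v = 29 g/L → 29 × 3.86 L = 111.94 g
sorbitol: 3.4 g per 100 mL × 3860 mL ÷ 100 = 131.24 g
peptone: 0.44% w/v = 4.4 g/L → 4.4 × 3.86 L = 16.98 g
sodium hydroxide: C1V1 = C2V2 → 47 mM × 3860 mL ÷ 1250 mM = 145.14 mL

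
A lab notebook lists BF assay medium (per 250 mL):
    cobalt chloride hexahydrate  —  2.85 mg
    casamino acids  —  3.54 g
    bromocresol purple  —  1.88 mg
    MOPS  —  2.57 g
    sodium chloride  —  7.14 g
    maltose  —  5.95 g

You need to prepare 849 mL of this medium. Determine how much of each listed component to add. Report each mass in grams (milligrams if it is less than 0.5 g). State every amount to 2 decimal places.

Ratio of target to recipe volume: 849 / 250 = 3.396.
cobalt chloride hexahydrate: 2.85 mg × (849 mL / 250 mL) = 9.68 mg
casamino acids: 3.54 g × (849 mL / 250 mL) = 12.02 g
bromocresol purple: 1.88 mg × (849 mL / 250 mL) = 6.38 mg
MOPS: 2.57 g × (849 mL / 250 mL) = 8.73 g
sodium chloride: 7.14 g × (849 mL / 250 mL) = 24.25 g
maltose: 5.95 g × (849 mL / 250 mL) = 20.21 g

cobalt chloride hexahydrate 9.68 mg; casamino acids 12.02 g; bromocresol purple 6.38 mg; MOPS 8.73 g; sodium chloride 24.25 g; maltose 20.21 g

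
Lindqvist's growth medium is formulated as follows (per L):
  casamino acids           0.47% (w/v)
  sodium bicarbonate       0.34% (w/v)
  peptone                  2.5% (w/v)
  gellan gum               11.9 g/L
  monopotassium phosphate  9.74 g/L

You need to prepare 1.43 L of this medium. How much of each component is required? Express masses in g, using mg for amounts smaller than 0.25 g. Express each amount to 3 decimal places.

casamino acids 6.721 g; sodium bicarbonate 4.862 g; peptone 35.750 g; gellan gum 17.017 g; monopotassium phosphate 13.928 g

Working volume: 1.43 L.
casamino acids: 0.47 g per 100 mL × 1430 mL ÷ 100 = 6.721 g
sodium bicarbonate: 0.34 g per 100 mL × 1430 mL ÷ 100 = 4.862 g
peptone: 2.5 g per 100 mL × 1430 mL ÷ 100 = 35.750 g
gellan gum: 11.9 g/L × 1.43 L = 17.017 g
monopotassium phosphate: 9.74 g/L × 1.43 L = 13.928 g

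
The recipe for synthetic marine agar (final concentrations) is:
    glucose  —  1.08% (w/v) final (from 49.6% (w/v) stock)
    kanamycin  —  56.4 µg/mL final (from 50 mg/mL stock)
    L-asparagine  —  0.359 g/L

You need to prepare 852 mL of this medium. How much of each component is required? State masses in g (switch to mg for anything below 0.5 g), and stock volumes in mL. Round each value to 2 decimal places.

glucose 18.55 mL; kanamycin 0.96 mL; L-asparagine 305.87 mg

Scale factor relative to 1 L: 0.852.
glucose: C1V1 = C2V2 → 1.08% ÷ 49.6% × 852 mL = 18.55 mL
kanamycin: C1V1 = C2V2 → 56.4 µg/mL × 852 mL ÷ 50000 µg/mL = 0.96 mL
L-asparagine: 0.359 g/L × 0.852 L = 0.305868 g = 305.87 mg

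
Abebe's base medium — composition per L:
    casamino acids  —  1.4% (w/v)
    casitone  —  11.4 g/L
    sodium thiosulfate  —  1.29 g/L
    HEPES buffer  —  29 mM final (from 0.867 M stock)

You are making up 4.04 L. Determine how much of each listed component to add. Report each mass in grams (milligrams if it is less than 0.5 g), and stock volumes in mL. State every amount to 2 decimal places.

casamino acids 56.56 g; casitone 46.06 g; sodium thiosulfate 5.21 g; HEPES buffer 135.13 mL

Working volume: 4.04 L.
casamino acids: 1.4% w/v = 14 g/L → 14 × 4.04 L = 56.56 g
casitone: 11.4 g/L × 4.04 L = 46.06 g
sodium thiosulfate: 1.29 g/L × 4.04 L = 5.21 g
HEPES buffer: dilute stock: 29 mM × 4040 mL ÷ 867 mM = 135.13 mL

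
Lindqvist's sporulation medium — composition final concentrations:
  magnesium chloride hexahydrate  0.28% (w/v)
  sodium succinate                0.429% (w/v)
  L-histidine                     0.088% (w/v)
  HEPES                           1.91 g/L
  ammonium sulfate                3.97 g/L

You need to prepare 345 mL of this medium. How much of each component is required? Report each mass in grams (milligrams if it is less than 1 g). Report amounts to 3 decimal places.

magnesium chloride hexahydrate 966.000 mg; sodium succinate 1.480 g; L-histidine 303.600 mg; HEPES 658.950 mg; ammonium sulfate 1.370 g

Working volume: 345 mL = 0.345 L.
magnesium chloride hexahydrate: 0.28 g per 100 mL × 345 mL ÷ 100 = 0.966 g = 966.000 mg
sodium succinate: 0.429 g per 100 mL × 345 mL ÷ 100 = 1.480 g
L-histidine: 0.088% w/v = 0.88 g/L → 0.88 × 0.345 L = 0.3036 g = 303.600 mg
HEPES: 1.91 g/L × 0.345 L = 0.65895 g = 658.950 mg
ammonium sulfate: 3.97 g/L × 0.345 L = 1.370 g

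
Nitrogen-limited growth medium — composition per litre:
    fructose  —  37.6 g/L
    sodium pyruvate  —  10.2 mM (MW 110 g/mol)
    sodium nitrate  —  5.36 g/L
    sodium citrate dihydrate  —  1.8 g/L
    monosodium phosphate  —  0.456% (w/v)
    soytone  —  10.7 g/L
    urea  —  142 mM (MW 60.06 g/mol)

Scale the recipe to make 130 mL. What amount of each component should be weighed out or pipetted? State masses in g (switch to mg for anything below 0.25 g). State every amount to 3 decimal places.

fructose 4.888 g; sodium pyruvate 145.860 mg; sodium nitrate 0.697 g; sodium citrate dihydrate 234.000 mg; monosodium phosphate 0.593 g; soytone 1.391 g; urea 1.109 g

Target volume = 130 mL = 0.13 L.
fructose: 37.6 g/L × 0.13 L = 4.888 g
sodium pyruvate: 10.2 mmol/L × 110 mg/mmol × 0.13 L = 145.860 mg
sodium nitrate: 5.36 g/L × 0.13 L = 0.697 g
sodium citrate dihydrate: 1.8 g/L × 0.13 L = 0.234 g = 234.000 mg
monosodium phosphate: 0.456 g per 100 mL × 130 mL ÷ 100 = 0.593 g
soytone: 10.7 g/L × 0.13 L = 1.391 g
urea: 142 mmol/L × 60.06 g/mol × 0.13 L ÷ 1000 = 1.109 g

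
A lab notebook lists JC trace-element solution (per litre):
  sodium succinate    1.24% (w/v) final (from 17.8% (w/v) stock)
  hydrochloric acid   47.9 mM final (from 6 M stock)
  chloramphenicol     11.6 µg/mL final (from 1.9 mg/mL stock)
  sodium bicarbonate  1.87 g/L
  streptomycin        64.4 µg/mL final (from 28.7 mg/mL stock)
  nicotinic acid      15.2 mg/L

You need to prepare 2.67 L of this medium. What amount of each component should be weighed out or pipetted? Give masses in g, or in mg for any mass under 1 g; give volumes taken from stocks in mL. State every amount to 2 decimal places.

sodium succinate 186.00 mL; hydrochloric acid 21.32 mL; chloramphenicol 16.30 mL; sodium bicarbonate 4.99 g; streptomycin 5.99 mL; nicotinic acid 40.58 mg

Working volume: 2.67 L.
sodium succinate: dilute stock: 1.24% ÷ 17.8% × 2670 mL = 186.00 mL
hydrochloric acid: C1V1 = C2V2 → 47.9 mM × 2670 mL ÷ 6000 mM = 21.32 mL
chloramphenicol: dilute stock: 11.6 µg/mL × 2670 mL ÷ 1900 µg/mL = 16.30 mL
sodium bicarbonate: 1.87 g/L × 2.67 L = 4.99 g
streptomycin: V = C2·V2/C1 = 64.4 µg/mL × 2670 mL ÷ 28700 µg/mL = 5.99 mL
nicotinic acid: 15.2 mg/L × 2.67 L = 40.58 mg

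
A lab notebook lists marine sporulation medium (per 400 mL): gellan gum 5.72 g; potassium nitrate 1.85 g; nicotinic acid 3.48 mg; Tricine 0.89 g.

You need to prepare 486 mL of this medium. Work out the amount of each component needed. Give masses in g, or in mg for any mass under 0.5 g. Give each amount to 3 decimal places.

Ratio of target to recipe volume: 486 / 400 = 1.215.
gellan gum: 5.72 g × (486 mL / 400 mL) = 6.950 g
potassium nitrate: 1.85 g × (486 mL / 400 mL) = 2.248 g
nicotinic acid: 3.48 mg × (486 mL / 400 mL) = 4.228 mg
Tricine: 0.89 g × (486 mL / 400 mL) = 1.081 g

gellan gum 6.950 g; potassium nitrate 2.248 g; nicotinic acid 4.228 mg; Tricine 1.081 g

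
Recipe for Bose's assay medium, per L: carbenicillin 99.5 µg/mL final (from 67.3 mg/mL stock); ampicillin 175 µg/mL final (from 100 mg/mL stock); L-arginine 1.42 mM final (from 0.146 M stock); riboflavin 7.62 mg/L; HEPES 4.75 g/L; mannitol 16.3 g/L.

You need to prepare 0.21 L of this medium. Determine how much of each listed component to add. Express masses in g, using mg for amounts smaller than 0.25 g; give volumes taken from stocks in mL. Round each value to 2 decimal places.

Scale factor relative to 1 L: 0.21.
carbenicillin: dilute stock: 99.5 µg/mL × 210 mL ÷ 67300 µg/mL = 0.31 mL
ampicillin: V = C2·V2/C1 = 175 µg/mL × 210 mL ÷ 100000 µg/mL = 0.37 mL
L-arginine: V = C2·V2/C1 = 1.42 mM × 210 mL ÷ 146 mM = 2.04 mL
riboflavin: 7.62 mg/L × 0.21 L = 1.60 mg
HEPES: 4.75 g/L × 0.21 L = 1.00 g
mannitol: 16.3 g/L × 0.21 L = 3.42 g

carbenicillin 0.31 mL; ampicillin 0.37 mL; L-arginine 2.04 mL; riboflavin 1.60 mg; HEPES 1.00 g; mannitol 3.42 g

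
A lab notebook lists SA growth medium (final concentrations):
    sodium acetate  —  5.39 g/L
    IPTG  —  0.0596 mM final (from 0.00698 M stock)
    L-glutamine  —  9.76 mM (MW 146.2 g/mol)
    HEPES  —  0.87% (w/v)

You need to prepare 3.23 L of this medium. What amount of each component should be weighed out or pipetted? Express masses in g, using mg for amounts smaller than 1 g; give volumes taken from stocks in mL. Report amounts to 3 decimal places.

Working volume: 3.23 L.
sodium acetate: 5.39 g/L × 3.23 L = 17.410 g
IPTG: V = C2·V2/C1 = 0.0596 mM × 3230 mL ÷ 6.98 mM = 27.580 mL
L-glutamine: 9.76 mmol/L × 146.2 g/mol × 3.23 L ÷ 1000 = 4.609 g
HEPES: 0.87% w/v = 8.7 g/L → 8.7 × 3.23 L = 28.101 g

sodium acetate 17.410 g; IPTG 27.580 mL; L-glutamine 4.609 g; HEPES 28.101 g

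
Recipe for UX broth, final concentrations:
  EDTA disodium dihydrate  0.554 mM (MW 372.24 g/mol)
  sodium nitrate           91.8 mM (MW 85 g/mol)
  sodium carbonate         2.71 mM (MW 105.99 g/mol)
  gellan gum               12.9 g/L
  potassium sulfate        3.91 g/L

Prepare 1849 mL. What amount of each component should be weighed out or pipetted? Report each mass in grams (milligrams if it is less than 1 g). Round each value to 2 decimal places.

EDTA disodium dihydrate 381.30 mg; sodium nitrate 14.43 g; sodium carbonate 531.09 mg; gellan gum 23.85 g; potassium sulfate 7.23 g

Scale factor relative to 1 L: 1.849.
EDTA disodium dihydrate: 0.554 mmol/L × 372.24 mg/mmol × 1.849 L = 381.30 mg
sodium nitrate: 91.8 mmol/L × 85 g/mol × 1.849 L ÷ 1000 = 14.43 g
sodium carbonate: 2.71 mmol/L × 105.99 mg/mmol × 1.849 L = 531.09 mg
gellan gum: 12.9 g/L × 1.849 L = 23.85 g
potassium sulfate: 3.91 g/L × 1.849 L = 7.23 g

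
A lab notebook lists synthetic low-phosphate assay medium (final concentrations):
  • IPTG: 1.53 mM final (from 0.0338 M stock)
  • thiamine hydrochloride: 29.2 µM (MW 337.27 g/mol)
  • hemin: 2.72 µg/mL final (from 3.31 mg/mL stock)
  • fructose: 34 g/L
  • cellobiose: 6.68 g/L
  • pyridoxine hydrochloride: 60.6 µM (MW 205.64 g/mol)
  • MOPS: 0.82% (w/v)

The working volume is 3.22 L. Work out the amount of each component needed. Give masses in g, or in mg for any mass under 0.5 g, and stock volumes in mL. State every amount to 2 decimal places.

Working volume: 3.22 L.
IPTG: dilute stock: 1.53 mM × 3220 mL ÷ 33.8 mM = 145.76 mL
thiamine hydrochloride: 29.2 µmol/L × 337.27 g/mol × 3.22 L ÷ 1000 = 31.71 mg
hemin: C1V1 = C2V2 → 2.72 µg/mL × 3220 mL ÷ 3310 µg/mL = 2.65 mL
fructose: 34 g/L × 3.22 L = 109.48 g
cellobiose: 6.68 g/L × 3.22 L = 21.51 g
pyridoxine hydrochloride: 60.6 µmol/L × 205.64 g/mol × 3.22 L ÷ 1000 = 40.13 mg
MOPS: 0.82% w/v = 8.2 g/L → 8.2 × 3.22 L = 26.40 g

IPTG 145.76 mL; thiamine hydrochloride 31.71 mg; hemin 2.65 mL; fructose 109.48 g; cellobiose 21.51 g; pyridoxine hydrochloride 40.13 mg; MOPS 26.40 g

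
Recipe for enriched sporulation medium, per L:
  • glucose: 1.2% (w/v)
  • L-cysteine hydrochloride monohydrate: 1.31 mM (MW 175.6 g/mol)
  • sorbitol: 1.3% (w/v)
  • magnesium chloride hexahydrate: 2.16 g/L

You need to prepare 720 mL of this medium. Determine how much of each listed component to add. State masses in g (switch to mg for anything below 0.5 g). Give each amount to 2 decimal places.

glucose 8.64 g; L-cysteine hydrochloride monohydrate 165.63 mg; sorbitol 9.36 g; magnesium chloride hexahydrate 1.56 g

Target volume = 720 mL = 0.72 L.
glucose: 1.2% w/v = 12 g/L → 12 × 0.72 L = 8.64 g
L-cysteine hydrochloride monohydrate: 1.31 mmol/L × 175.6 mg/mmol × 0.72 L = 165.63 mg
sorbitol: 1.3 g per 100 mL × 720 mL ÷ 100 = 9.36 g
magnesium chloride hexahydrate: 2.16 g/L × 0.72 L = 1.56 g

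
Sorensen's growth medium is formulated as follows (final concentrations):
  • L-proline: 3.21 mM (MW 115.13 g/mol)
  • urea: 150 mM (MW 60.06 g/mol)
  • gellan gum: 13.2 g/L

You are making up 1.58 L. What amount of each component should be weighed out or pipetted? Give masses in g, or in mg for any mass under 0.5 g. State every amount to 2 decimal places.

Scale factor relative to 1 L: 1.58.
L-proline: 3.21 mmol/L × 115.13 g/mol × 1.58 L ÷ 1000 = 0.58 g
urea: 150 mmol/L × 60.06 g/mol × 1.58 L ÷ 1000 = 14.23 g
gellan gum: 13.2 g/L × 1.58 L = 20.86 g

L-proline 0.58 g; urea 14.23 g; gellan gum 20.86 g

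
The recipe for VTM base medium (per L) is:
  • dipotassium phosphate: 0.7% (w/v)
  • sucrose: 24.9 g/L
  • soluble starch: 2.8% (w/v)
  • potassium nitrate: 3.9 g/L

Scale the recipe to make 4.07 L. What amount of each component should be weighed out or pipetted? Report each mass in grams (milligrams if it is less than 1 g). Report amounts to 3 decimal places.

dipotassium phosphate 28.490 g; sucrose 101.343 g; soluble starch 113.960 g; potassium nitrate 15.873 g

Scale factor relative to 1 L: 4.07.
dipotassium phosphate: 0.7% w/v = 7 g/L → 7 × 4.07 L = 28.490 g
sucrose: 24.9 g/L × 4.07 L = 101.343 g
soluble starch: 2.8 g per 100 mL × 4070 mL ÷ 100 = 113.960 g
potassium nitrate: 3.9 g/L × 4.07 L = 15.873 g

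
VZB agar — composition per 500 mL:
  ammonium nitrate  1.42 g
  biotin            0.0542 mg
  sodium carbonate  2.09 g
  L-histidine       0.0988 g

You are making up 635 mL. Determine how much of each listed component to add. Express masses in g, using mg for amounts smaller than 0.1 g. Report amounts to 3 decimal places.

ammonium nitrate 1.803 g; biotin 0.069 mg; sodium carbonate 2.654 g; L-histidine 0.125 g

Ratio of target to recipe volume: 635 / 500 = 1.27.
ammonium nitrate: 1.42 g × (635 mL / 500 mL) = 1.803 g
biotin: 0.0542 mg × (635 mL / 500 mL) = 0.069 mg
sodium carbonate: 2.09 g × (635 mL / 500 mL) = 2.654 g
L-histidine: 0.0988 g × (635 mL / 500 mL) = 0.125 g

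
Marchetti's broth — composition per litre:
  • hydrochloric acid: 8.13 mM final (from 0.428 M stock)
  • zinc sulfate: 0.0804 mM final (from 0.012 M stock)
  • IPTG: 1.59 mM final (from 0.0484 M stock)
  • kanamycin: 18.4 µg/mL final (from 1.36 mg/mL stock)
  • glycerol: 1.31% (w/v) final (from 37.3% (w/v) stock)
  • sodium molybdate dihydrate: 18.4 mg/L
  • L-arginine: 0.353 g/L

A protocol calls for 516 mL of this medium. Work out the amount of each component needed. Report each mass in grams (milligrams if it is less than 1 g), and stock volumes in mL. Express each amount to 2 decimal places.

Scale factor relative to 1 L: 0.516.
hydrochloric acid: V = C2·V2/C1 = 8.13 mM × 516 mL ÷ 428 mM = 9.80 mL
zinc sulfate: C1V1 = C2V2 → 0.0804 mM × 516 mL ÷ 12 mM = 3.46 mL
IPTG: C1V1 = C2V2 → 1.59 mM × 516 mL ÷ 48.4 mM = 16.95 mL
kanamycin: dilute stock: 18.4 µg/mL × 516 mL ÷ 1360 µg/mL = 6.98 mL
glycerol: C1V1 = C2V2 → 1.31% ÷ 37.3% × 516 mL = 18.12 mL
sodium molybdate dihydrate: 18.4 mg/L × 0.516 L = 9.49 mg
L-arginine: 0.353 g/L × 0.516 L = 0.182148 g = 182.15 mg

hydrochloric acid 9.80 mL; zinc sulfate 3.46 mL; IPTG 16.95 mL; kanamycin 6.98 mL; glycerol 18.12 mL; sodium molybdate dihydrate 9.49 mg; L-arginine 182.15 mg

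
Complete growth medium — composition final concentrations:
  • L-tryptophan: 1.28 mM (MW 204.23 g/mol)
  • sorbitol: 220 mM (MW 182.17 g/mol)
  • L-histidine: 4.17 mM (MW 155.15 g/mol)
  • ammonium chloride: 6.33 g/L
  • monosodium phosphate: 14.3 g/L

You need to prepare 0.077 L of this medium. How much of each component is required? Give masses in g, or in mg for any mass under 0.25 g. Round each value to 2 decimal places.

L-tryptophan 20.13 mg; sorbitol 3.09 g; L-histidine 49.82 mg; ammonium chloride 0.49 g; monosodium phosphate 1.10 g

Working volume: 0.077 L.
L-tryptophan: 1.28 mmol/L × 204.23 mg/mmol × 0.077 L = 20.13 mg
sorbitol: 220 mmol/L × 182.17 g/mol × 0.077 L ÷ 1000 = 3.09 g
L-histidine: 4.17 mmol/L × 155.15 mg/mmol × 0.077 L = 49.82 mg
ammonium chloride: 6.33 g/L × 0.077 L = 0.49 g
monosodium phosphate: 14.3 g/L × 0.077 L = 1.10 g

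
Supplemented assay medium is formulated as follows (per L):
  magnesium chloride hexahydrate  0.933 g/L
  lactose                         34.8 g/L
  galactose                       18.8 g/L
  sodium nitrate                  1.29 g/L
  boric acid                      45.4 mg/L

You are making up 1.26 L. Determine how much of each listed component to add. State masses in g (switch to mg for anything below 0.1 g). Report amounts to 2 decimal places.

magnesium chloride hexahydrate 1.18 g; lactose 43.85 g; galactose 23.69 g; sodium nitrate 1.63 g; boric acid 57.20 mg

Working volume: 1.26 L.
magnesium chloride hexahydrate: 0.933 g/L × 1.26 L = 1.18 g
lactose: 34.8 g/L × 1.26 L = 43.85 g
galactose: 18.8 g/L × 1.26 L = 23.69 g
sodium nitrate: 1.29 g/L × 1.26 L = 1.63 g
boric acid: 45.4 mg/L × 1.26 L = 57.20 mg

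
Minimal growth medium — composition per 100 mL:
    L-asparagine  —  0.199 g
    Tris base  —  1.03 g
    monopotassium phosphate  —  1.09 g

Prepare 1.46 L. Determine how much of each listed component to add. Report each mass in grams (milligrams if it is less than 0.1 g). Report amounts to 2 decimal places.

Ratio of target to recipe volume: 1460 / 100 = 14.6.
L-asparagine: 0.199 g × (1460 mL / 100 mL) = 2.91 g
Tris base: 1.03 g × (1460 mL / 100 mL) = 15.04 g
monopotassium phosphate: 1.09 g × (1460 mL / 100 mL) = 15.91 g

L-asparagine 2.91 g; Tris base 15.04 g; monopotassium phosphate 15.91 g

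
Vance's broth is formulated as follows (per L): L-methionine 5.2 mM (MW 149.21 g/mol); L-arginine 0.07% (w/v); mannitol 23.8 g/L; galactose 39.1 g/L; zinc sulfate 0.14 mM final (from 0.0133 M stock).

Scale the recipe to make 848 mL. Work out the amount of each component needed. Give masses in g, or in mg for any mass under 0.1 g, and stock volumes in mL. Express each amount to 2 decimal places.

Working volume: 848 mL = 0.848 L.
L-methionine: 5.2 mmol/L × 149.21 g/mol × 0.848 L ÷ 1000 = 0.66 g
L-arginine: 0.07 g per 100 mL × 848 mL ÷ 100 = 0.59 g
mannitol: 23.8 g/L × 0.848 L = 20.18 g
galactose: 39.1 g/L × 0.848 L = 33.16 g
zinc sulfate: C1V1 = C2V2 → 0.14 mM × 848 mL ÷ 13.3 mM = 8.93 mL

L-methionine 0.66 g; L-arginine 0.59 g; mannitol 20.18 g; galactose 33.16 g; zinc sulfate 8.93 mL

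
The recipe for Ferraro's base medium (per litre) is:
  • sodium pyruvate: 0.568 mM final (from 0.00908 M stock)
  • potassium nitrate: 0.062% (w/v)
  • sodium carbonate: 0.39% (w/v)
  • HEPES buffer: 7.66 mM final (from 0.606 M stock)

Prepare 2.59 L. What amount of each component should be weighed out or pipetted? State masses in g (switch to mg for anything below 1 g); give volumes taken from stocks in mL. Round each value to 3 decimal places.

sodium pyruvate 162.018 mL; potassium nitrate 1.606 g; sodium carbonate 10.101 g; HEPES buffer 32.738 mL

Scale factor relative to 1 L: 2.59.
sodium pyruvate: dilute stock: 0.568 mM × 2590 mL ÷ 9.08 mM = 162.018 mL
potassium nitrate: 0.062% w/v = 0.62 g/L → 0.62 × 2.59 L = 1.606 g
sodium carbonate: 0.39% w/v = 3.9 g/L → 3.9 × 2.59 L = 10.101 g
HEPES buffer: C1V1 = C2V2 → 7.66 mM × 2590 mL ÷ 606 mM = 32.738 mL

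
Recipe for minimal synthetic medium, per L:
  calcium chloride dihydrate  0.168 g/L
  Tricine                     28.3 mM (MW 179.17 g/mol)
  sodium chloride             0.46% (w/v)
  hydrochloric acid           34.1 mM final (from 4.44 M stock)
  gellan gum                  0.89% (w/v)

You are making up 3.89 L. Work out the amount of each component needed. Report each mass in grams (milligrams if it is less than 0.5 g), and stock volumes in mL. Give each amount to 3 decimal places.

Working volume: 3.89 L.
calcium chloride dihydrate: 0.168 g/L × 3.89 L = 0.654 g
Tricine: 28.3 mmol/L × 179.17 g/mol × 3.89 L ÷ 1000 = 19.724 g
sodium chloride: 0.46 g per 100 mL × 3890 mL ÷ 100 = 17.894 g
hydrochloric acid: V = C2·V2/C1 = 34.1 mM × 3890 mL ÷ 4440 mM = 29.876 mL
gellan gum: 0.89% w/v = 8.9 g/L → 8.9 × 3.89 L = 34.621 g

calcium chloride dihydrate 0.654 g; Tricine 19.724 g; sodium chloride 17.894 g; hydrochloric acid 29.876 mL; gellan gum 34.621 g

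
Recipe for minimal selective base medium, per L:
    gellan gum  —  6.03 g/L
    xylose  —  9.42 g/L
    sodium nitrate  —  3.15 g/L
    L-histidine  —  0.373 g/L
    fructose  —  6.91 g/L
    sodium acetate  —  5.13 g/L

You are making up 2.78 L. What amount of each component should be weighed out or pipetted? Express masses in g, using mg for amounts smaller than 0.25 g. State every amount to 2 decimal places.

gellan gum 16.76 g; xylose 26.19 g; sodium nitrate 8.76 g; L-histidine 1.04 g; fructose 19.21 g; sodium acetate 14.26 g

Working volume: 2.78 L.
gellan gum: 6.03 g/L × 2.78 L = 16.76 g
xylose: 9.42 g/L × 2.78 L = 26.19 g
sodium nitrate: 3.15 g/L × 2.78 L = 8.76 g
L-histidine: 0.373 g/L × 2.78 L = 1.04 g
fructose: 6.91 g/L × 2.78 L = 19.21 g
sodium acetate: 5.13 g/L × 2.78 L = 14.26 g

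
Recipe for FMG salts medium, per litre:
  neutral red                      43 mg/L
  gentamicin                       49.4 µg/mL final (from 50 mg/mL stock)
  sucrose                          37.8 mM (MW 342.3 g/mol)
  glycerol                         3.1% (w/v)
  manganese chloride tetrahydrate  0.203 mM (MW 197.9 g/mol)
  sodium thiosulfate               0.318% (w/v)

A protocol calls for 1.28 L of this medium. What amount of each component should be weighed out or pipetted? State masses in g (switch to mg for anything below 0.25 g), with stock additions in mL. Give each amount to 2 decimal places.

Scale factor relative to 1 L: 1.28.
neutral red: 43 mg/L × 1.28 L = 55.04 mg
gentamicin: V = C2·V2/C1 = 49.4 µg/mL × 1280 mL ÷ 50000 µg/mL = 1.26 mL
sucrose: 37.8 mmol/L × 342.3 g/mol × 1.28 L ÷ 1000 = 16.56 g
glycerol: 3.1 g per 100 mL × 1280 mL ÷ 100 = 39.68 g
manganese chloride tetrahydrate: 0.203 mmol/L × 197.9 mg/mmol × 1.28 L = 51.42 mg
sodium thiosulfate: 0.318 g per 100 mL × 1280 mL ÷ 100 = 4.07 g

neutral red 55.04 mg; gentamicin 1.26 mL; sucrose 16.56 g; glycerol 39.68 g; manganese chloride tetrahydrate 51.42 mg; sodium thiosulfate 4.07 g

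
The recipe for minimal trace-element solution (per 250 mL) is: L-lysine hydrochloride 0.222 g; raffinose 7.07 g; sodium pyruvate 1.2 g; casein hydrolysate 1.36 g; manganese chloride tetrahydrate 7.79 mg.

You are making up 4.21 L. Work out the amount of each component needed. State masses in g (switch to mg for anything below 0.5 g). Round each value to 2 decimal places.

Ratio of target to recipe volume: 4210 / 250 = 16.84.
L-lysine hydrochloride: 0.222 g × (4210 mL / 250 mL) = 3.74 g
raffinose: 7.07 g × (4210 mL / 250 mL) = 119.06 g
sodium pyruvate: 1.2 g × (4210 mL / 250 mL) = 20.21 g
casein hydrolysate: 1.36 g × (4210 mL / 250 mL) = 22.90 g
manganese chloride tetrahydrate: 7.79 mg × (4210 mL / 250 mL) = 131.18 mg

L-lysine hydrochloride 3.74 g; raffinose 119.06 g; sodium pyruvate 20.21 g; casein hydrolysate 22.90 g; manganese chloride tetrahydrate 131.18 mg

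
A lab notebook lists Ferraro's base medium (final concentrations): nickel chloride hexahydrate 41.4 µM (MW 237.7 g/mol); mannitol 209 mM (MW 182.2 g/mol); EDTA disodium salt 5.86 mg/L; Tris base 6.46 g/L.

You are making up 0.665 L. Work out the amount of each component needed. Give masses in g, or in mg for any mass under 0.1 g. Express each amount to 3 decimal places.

nickel chloride hexahydrate 6.544 mg; mannitol 25.323 g; EDTA disodium salt 3.897 mg; Tris base 4.296 g

Working volume: 0.665 L.
nickel chloride hexahydrate: 41.4 µmol/L × 237.7 g/mol × 0.665 L ÷ 1000 = 6.544 mg
mannitol: 209 mmol/L × 182.2 g/mol × 0.665 L ÷ 1000 = 25.323 g
EDTA disodium salt: 5.86 mg/L × 0.665 L = 3.897 mg
Tris base: 6.46 g/L × 0.665 L = 4.296 g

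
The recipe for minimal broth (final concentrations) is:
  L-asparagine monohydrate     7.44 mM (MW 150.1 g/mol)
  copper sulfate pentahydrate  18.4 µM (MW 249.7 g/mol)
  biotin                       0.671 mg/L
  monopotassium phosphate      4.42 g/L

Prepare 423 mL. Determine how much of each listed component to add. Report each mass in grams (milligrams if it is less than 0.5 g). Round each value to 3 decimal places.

L-asparagine monohydrate 472.383 mg; copper sulfate pentahydrate 1.943 mg; biotin 0.284 mg; monopotassium phosphate 1.870 g

Scale factor relative to 1 L: 0.423.
L-asparagine monohydrate: 7.44 mmol/L × 150.1 mg/mmol × 0.423 L = 472.383 mg
copper sulfate pentahydrate: 18.4 µmol/L × 249.7 g/mol × 0.423 L ÷ 1000 = 1.943 mg
biotin: 0.671 mg/L × 0.423 L = 0.284 mg
monopotassium phosphate: 4.42 g/L × 0.423 L = 1.870 g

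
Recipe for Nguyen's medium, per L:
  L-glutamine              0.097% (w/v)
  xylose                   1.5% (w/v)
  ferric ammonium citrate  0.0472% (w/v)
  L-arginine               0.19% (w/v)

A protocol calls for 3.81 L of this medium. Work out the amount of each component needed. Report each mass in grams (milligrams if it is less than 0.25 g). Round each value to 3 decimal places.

L-glutamine 3.696 g; xylose 57.150 g; ferric ammonium citrate 1.798 g; L-arginine 7.239 g

Scale factor relative to 1 L: 3.81.
L-glutamine: 0.097% w/v = 0.97 g/L → 0.97 × 3.81 L = 3.696 g
xylose: 1.5 g per 100 mL × 3810 mL ÷ 100 = 57.150 g
ferric ammonium citrate: 0.0472% w/v = 0.472 g/L → 0.472 × 3.81 L = 1.798 g
L-arginine: 0.19 g per 100 mL × 3810 mL ÷ 100 = 7.239 g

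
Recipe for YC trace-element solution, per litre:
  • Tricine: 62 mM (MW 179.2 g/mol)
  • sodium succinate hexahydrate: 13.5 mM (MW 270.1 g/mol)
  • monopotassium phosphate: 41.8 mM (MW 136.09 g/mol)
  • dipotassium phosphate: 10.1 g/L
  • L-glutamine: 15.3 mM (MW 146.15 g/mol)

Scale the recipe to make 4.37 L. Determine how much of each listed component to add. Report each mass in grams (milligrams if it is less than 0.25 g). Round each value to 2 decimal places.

Working volume: 4.37 L.
Tricine: 62 mmol/L × 179.2 g/mol × 4.37 L ÷ 1000 = 48.55 g
sodium succinate hexahydrate: 13.5 mmol/L × 270.1 g/mol × 4.37 L ÷ 1000 = 15.93 g
monopotassium phosphate: 41.8 mmol/L × 136.09 g/mol × 4.37 L ÷ 1000 = 24.86 g
dipotassium phosphate: 10.1 g/L × 4.37 L = 44.14 g
L-glutamine: 15.3 mmol/L × 146.15 g/mol × 4.37 L ÷ 1000 = 9.77 g

Tricine 48.55 g; sodium succinate hexahydrate 15.93 g; monopotassium phosphate 24.86 g; dipotassium phosphate 44.14 g; L-glutamine 9.77 g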